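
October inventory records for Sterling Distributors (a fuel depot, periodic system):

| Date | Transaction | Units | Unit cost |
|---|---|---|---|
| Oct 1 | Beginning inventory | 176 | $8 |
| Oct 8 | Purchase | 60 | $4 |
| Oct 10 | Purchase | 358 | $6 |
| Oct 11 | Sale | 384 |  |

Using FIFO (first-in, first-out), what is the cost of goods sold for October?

COGS = $2,536

Oct 11, 384 sold [FIFO — oldest first]: 176 @ $8 + 60 @ $4 + 148 @ $6 = $2,536
Ending inventory: 210 @ $6 = $1,260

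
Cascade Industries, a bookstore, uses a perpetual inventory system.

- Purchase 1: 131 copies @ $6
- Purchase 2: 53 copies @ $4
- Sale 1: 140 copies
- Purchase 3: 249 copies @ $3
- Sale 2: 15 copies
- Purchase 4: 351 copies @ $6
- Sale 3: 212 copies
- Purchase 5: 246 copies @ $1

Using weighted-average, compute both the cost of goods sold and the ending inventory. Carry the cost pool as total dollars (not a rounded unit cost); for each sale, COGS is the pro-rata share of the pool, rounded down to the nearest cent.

COGS = $1,834.81; ending inventory = $2,262.19

After Purchase 1: 131 on hand, pool $786.00 (≈ $6.0000 each)
After Purchase 2: 184 on hand, pool $998.00 (≈ $5.4239 each)
Sale 1, sell 140: 140/184 × $998.00 → $759.34
After Purchase 3: 293 on hand, pool $985.66 (≈ $3.3640 each)
Sale 2, sell 15: 15/293 × $985.66 → $50.46
After Purchase 4: 629 on hand, pool $3,041.20 (≈ $4.8350 each)
Sale 3, sell 212: 212/629 × $3,041.20 → $1,025.01
After Purchase 5: 663 on hand, pool $2,262.19 (≈ $3.4121 each)
Total COGS = $759.34 + $50.46 + $1,025.01 = $1,834.81
Ending inventory (cost pool remaining) = $2,262.19
Check: goods available $4,097.00 = COGS $1,834.81 + ending $2,262.19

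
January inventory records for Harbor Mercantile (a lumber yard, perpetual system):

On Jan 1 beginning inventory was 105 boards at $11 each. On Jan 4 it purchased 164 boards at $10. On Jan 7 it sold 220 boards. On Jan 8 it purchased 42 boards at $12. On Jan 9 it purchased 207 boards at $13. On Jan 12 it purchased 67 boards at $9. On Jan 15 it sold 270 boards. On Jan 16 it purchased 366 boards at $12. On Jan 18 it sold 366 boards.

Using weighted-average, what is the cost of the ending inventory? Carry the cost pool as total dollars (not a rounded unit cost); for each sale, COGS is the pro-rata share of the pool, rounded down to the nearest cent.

Ending inventory = $1,136.10

After Jan 1: 105 on hand, pool $1,155.00 (≈ $11.0000 each)
After Jan 4: 269 on hand, pool $2,795.00 (≈ $10.3903 each)
Jan 7, sell 220: 220/269 × $2,795.00 → $2,285.87
After Jan 8: 91 on hand, pool $1,013.13 (≈ $11.1333 each)
After Jan 9: 298 on hand, pool $3,704.13 (≈ $12.4300 each)
After Jan 12: 365 on hand, pool $4,307.13 (≈ $11.8004 each)
Jan 15, sell 270: 270/365 × $4,307.13 → $3,186.09
After Jan 16: 461 on hand, pool $5,513.04 (≈ $11.9589 each)
Jan 18, sell 366: 366/461 × $5,513.04 → $4,376.94
Total COGS = $2,285.87 + $3,186.09 + $4,376.94 = $9,848.90
Ending inventory (cost pool remaining) = $1,136.10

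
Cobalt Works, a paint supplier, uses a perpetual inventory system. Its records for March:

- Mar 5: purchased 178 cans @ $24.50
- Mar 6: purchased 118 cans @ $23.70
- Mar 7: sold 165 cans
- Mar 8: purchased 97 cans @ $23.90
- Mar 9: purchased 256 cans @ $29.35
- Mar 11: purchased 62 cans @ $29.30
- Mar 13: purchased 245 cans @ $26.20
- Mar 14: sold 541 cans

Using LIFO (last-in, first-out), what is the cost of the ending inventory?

Mar 7, 165 sold [LIFO — newest first]: 118 @ $23.70 + 47 @ $24.50 = $3,948.10
Mar 14, 541 sold [LIFO — newest first]: 245 @ $26.20 + 62 @ $29.30 + 234 @ $29.35 = $15,103.50
Total COGS = $3,948.10 + $15,103.50 = $19,051.60
Ending inventory: 131 @ $24.50 + 97 @ $23.90 + 22 @ $29.35 = $6,173.50
Check: goods available $25,225.10 = COGS $19,051.60 + ending $6,173.50

Ending inventory = $6,173.50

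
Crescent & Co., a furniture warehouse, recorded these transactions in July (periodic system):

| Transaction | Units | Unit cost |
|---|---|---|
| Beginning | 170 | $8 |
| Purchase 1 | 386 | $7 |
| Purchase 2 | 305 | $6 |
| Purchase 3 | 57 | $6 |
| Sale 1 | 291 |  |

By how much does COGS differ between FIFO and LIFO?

$461

FIFO COGS: 170 @ $8 + 121 @ $7 = $2,207
LIFO COGS: 57 @ $6 + 234 @ $6 = $1,746
Difference = |$2,207 − $1,746| = $461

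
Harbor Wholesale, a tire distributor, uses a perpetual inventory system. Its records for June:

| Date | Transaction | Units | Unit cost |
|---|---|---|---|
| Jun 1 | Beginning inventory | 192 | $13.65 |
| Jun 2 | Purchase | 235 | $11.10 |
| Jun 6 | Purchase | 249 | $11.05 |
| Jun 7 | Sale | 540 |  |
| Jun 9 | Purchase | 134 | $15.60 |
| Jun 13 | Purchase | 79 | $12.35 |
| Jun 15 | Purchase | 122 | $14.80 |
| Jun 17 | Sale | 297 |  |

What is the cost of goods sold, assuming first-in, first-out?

Jun 7, 540 sold [FIFO — oldest first]: 192 @ $13.65 + 235 @ $11.10 + 113 @ $11.05 = $6,477.95
Jun 17, 297 sold [FIFO — oldest first]: 136 @ $11.05 + 134 @ $15.60 + 27 @ $12.35 = $3,926.65
Total COGS = $6,477.95 + $3,926.65 = $10,404.60
Ending inventory: 52 @ $12.35 + 122 @ $14.80 = $2,447.80

COGS = $10,404.60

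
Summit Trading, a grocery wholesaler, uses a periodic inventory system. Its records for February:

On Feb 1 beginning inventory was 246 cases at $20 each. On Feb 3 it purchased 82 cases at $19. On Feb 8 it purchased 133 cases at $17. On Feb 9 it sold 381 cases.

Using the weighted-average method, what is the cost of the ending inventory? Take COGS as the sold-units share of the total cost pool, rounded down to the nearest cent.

Feb 9, sell 381: 381/461 × $8,739.00 → $7,222.47
Ending inventory (cost pool remaining) = $1,516.53
Check: goods available $8,739.00 = COGS $7,222.47 + ending $1,516.53

Ending inventory = $1,516.53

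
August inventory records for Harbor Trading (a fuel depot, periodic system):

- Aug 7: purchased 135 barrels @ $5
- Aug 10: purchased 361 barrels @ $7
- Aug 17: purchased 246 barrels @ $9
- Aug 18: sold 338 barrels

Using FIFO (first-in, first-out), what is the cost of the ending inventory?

Aug 18, 338 sold [FIFO — oldest first]: 135 @ $5 + 203 @ $7 = $2,096
Ending inventory: 158 @ $7 + 246 @ $9 = $3,320
Check: goods available $5,416 = COGS $2,096 + ending $3,320

Ending inventory = $3,320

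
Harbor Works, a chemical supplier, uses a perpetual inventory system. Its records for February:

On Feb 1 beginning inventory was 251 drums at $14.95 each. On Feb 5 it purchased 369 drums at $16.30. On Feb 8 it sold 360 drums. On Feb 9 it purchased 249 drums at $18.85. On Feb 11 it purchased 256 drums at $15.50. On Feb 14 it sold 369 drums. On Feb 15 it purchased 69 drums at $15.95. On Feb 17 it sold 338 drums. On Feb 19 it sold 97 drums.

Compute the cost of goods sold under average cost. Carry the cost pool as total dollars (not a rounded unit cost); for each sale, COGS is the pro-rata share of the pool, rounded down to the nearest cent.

After Feb 1: 251 on hand, pool $3,752.45 (≈ $14.9500 each)
After Feb 5: 620 on hand, pool $9,767.15 (≈ $15.7535 each)
Feb 8, sell 360: 360/620 × $9,767.15 → $5,671.24
After Feb 9: 509 on hand, pool $8,789.56 (≈ $17.2683 each)
After Feb 11: 765 on hand, pool $12,757.56 (≈ $16.6765 each)
Feb 14, sell 369: 369/765 × $12,757.56 → $6,153.64
After Feb 15: 465 on hand, pool $7,704.47 (≈ $16.5688 each)
Feb 17, sell 338: 338/465 × $7,704.47 → $5,600.23
Feb 19, sell 97: 97/127 × $2,104.24 → $1,607.17
Total COGS = $5,671.24 + $6,153.64 + $5,600.23 + $1,607.17 = $19,032.28
Ending inventory (cost pool remaining) = $497.07
Check: goods available $19,529.35 = COGS $19,032.28 + ending $497.07

COGS = $19,032.28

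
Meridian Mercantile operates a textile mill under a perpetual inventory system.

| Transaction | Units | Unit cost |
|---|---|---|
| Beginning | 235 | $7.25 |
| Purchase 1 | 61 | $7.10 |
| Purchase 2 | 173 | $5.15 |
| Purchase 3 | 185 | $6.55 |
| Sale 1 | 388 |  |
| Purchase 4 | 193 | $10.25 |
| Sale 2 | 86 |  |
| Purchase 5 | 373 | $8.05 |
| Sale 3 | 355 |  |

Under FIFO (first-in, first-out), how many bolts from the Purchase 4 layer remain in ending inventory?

18

Sale 1 (388) [FIFO — oldest first]: 235 @ $7.25 + 61 @ $7.10 + 92 @ $5.15 = $2,610.65
Sale 2 (86) [FIFO — oldest first]: 81 @ $5.15 + 5 @ $6.55 = $449.90
Sale 3 (355) [FIFO — oldest first]: 180 @ $6.55 + 175 @ $10.25 = $2,972.75
Total COGS = $2,610.65 + $449.90 + $2,972.75 = $6,033.30
Ending inventory: 18 @ $10.25 + 373 @ $8.05 = $3,187.15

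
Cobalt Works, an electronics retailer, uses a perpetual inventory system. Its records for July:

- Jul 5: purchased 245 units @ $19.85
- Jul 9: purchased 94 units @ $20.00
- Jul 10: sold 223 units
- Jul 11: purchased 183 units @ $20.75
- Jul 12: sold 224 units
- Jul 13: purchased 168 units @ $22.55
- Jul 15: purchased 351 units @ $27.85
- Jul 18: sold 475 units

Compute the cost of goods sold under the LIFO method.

Jul 10, 223 sold [LIFO — newest first]: 94 @ $20.00 + 129 @ $19.85 = $4,440.65
Jul 12, 224 sold [LIFO — newest first]: 183 @ $20.75 + 41 @ $19.85 = $4,611.10
Jul 18, 475 sold [LIFO — newest first]: 351 @ $27.85 + 124 @ $22.55 = $12,571.55
Total COGS = $4,440.65 + $4,611.10 + $12,571.55 = $21,623.30
Ending inventory: 75 @ $19.85 + 44 @ $22.55 = $2,480.95

COGS = $21,623.30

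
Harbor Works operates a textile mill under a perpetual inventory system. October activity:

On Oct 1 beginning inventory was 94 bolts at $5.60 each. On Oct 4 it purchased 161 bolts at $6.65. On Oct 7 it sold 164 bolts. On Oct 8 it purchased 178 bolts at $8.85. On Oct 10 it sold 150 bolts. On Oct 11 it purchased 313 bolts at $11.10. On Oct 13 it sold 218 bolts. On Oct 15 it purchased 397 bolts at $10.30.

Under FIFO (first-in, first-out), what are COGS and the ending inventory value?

COGS = $4,271.25; ending inventory = $6,464.50

Oct 7, 164 sold [FIFO — oldest first]: 94 @ $5.60 + 70 @ $6.65 = $991.90
Oct 10, 150 sold [FIFO — oldest first]: 91 @ $6.65 + 59 @ $8.85 = $1,127.30
Oct 13, 218 sold [FIFO — oldest first]: 119 @ $8.85 + 99 @ $11.10 = $2,152.05
Total COGS = $991.90 + $1,127.30 + $2,152.05 = $4,271.25
Ending inventory: 214 @ $11.10 + 397 @ $10.30 = $6,464.50
Check: goods available $10,735.75 = COGS $4,271.25 + ending $6,464.50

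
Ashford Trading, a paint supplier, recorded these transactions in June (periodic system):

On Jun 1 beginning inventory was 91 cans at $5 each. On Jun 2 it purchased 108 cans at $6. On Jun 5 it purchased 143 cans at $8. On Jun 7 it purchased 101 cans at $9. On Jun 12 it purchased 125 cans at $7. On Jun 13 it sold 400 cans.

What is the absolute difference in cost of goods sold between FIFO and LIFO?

FIFO COGS: 91 @ $5 + 108 @ $6 + 143 @ $8 + 58 @ $9 = $2,769
LIFO COGS: 125 @ $7 + 101 @ $9 + 143 @ $8 + 31 @ $6 = $3,114
Difference = |$2,769 − $3,114| = $345

$345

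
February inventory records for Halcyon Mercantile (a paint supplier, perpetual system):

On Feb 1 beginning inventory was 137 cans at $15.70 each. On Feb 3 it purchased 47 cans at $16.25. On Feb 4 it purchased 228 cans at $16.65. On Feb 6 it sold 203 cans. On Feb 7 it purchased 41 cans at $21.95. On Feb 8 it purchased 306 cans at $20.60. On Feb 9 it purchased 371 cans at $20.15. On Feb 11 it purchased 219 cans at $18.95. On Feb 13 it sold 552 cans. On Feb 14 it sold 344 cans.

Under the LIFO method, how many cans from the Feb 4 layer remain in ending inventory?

Feb 6, 203 sold [LIFO — newest first]: 203 @ $16.65 = $3,379.95
Feb 13, 552 sold [LIFO — newest first]: 219 @ $18.95 + 333 @ $20.15 = $10,860.00
Feb 14, 344 sold [LIFO — newest first]: 38 @ $20.15 + 306 @ $20.60 = $7,069.30
Total COGS = $3,379.95 + $10,860.00 + $7,069.30 = $21,309.25
Ending inventory: 137 @ $15.70 + 47 @ $16.25 + 25 @ $16.65 + 41 @ $21.95 = $4,230.85
Check: goods available $25,540.10 = COGS $21,309.25 + ending $4,230.85

25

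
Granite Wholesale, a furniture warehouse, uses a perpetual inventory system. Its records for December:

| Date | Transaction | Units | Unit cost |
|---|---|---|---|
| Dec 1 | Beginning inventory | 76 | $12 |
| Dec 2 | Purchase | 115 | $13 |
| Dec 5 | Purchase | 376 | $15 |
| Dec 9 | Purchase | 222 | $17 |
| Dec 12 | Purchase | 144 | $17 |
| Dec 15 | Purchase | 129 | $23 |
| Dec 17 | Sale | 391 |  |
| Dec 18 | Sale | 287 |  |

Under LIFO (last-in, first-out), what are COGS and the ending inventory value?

COGS = $11,934; ending inventory = $5,302

Dec 17, 391 sold [LIFO — newest first]: 129 @ $23 + 144 @ $17 + 118 @ $17 = $7,421
Dec 18, 287 sold [LIFO — newest first]: 104 @ $17 + 183 @ $15 = $4,513
Total COGS = $7,421 + $4,513 = $11,934
Ending inventory: 76 @ $12 + 115 @ $13 + 193 @ $15 = $5,302
Check: goods available $17,236 = COGS $11,934 + ending $5,302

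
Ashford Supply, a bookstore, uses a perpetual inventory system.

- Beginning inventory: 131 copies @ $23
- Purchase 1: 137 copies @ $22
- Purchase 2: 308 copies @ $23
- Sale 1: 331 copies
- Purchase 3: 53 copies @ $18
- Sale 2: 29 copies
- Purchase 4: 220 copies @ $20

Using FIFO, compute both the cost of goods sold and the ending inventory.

COGS = $8,143; ending inventory = $10,322

Sale 1 (331) [FIFO — oldest first]: 131 @ $23 + 137 @ $22 + 63 @ $23 = $7,476
Sale 2 (29) [FIFO — oldest first]: 29 @ $23 = $667
Total COGS = $7,476 + $667 = $8,143
Ending inventory: 216 @ $23 + 53 @ $18 + 220 @ $20 = $10,322
Check: goods available $18,465 = COGS $8,143 + ending $10,322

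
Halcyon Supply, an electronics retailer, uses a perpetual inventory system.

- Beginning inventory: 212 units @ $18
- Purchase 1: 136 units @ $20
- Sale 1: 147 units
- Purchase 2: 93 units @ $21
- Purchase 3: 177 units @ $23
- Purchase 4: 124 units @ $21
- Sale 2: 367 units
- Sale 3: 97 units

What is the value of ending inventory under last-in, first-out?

Ending inventory = $2,358

Sale 1 (147) [LIFO — newest first]: 136 @ $20 + 11 @ $18 = $2,918
Sale 2 (367) [LIFO — newest first]: 124 @ $21 + 177 @ $23 + 66 @ $21 = $8,061
Sale 3 (97) [LIFO — newest first]: 27 @ $21 + 70 @ $18 = $1,827
Total COGS = $2,918 + $8,061 + $1,827 = $12,806
Ending inventory: 131 @ $18 = $2,358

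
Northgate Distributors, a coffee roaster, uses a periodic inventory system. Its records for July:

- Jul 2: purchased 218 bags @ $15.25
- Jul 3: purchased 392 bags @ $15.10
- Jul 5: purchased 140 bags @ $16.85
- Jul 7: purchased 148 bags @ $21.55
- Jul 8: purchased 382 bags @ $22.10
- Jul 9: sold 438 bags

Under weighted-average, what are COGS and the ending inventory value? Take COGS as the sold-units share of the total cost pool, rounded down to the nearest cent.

COGS = $7,950.48; ending inventory = $15,283.82

Jul 9, sell 438: 438/1280 × $23,234.30 → $7,950.48
Ending inventory (cost pool remaining) = $15,283.82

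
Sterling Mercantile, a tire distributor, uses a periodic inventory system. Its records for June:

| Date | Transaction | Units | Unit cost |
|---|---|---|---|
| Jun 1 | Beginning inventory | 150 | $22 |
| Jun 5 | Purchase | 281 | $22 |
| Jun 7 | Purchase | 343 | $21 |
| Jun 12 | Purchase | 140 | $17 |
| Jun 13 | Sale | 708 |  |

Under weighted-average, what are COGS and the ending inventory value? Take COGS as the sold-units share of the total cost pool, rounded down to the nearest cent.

COGS = $14,768.07; ending inventory = $4,296.93

Jun 13, sell 708: 708/914 × $19,065.00 → $14,768.07
Ending inventory (cost pool remaining) = $4,296.93
Check: goods available $19,065.00 = COGS $14,768.07 + ending $4,296.93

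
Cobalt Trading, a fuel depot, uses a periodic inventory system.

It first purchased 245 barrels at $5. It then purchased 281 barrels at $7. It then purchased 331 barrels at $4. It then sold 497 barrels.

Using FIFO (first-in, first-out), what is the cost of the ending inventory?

Sale 1 (497) [FIFO — oldest first]: 245 @ $5 + 252 @ $7 = $2,989
Ending inventory: 29 @ $7 + 331 @ $4 = $1,527
Check: goods available $4,516 = COGS $2,989 + ending $1,527

Ending inventory = $1,527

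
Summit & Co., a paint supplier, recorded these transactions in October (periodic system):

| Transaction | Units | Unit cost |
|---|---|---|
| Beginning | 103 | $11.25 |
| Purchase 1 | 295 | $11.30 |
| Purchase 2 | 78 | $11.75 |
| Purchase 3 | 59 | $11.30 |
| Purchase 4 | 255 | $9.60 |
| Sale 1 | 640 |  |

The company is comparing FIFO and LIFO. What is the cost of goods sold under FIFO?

FIFO COGS: 103 @ $11.25 + 295 @ $11.30 + 78 @ $11.75 + 59 @ $11.30 + 105 @ $9.60 = $7,083.45
LIFO COGS: 255 @ $9.60 + 59 @ $11.30 + 78 @ $11.75 + 248 @ $11.30 = $6,833.60

COGS = $7,083.45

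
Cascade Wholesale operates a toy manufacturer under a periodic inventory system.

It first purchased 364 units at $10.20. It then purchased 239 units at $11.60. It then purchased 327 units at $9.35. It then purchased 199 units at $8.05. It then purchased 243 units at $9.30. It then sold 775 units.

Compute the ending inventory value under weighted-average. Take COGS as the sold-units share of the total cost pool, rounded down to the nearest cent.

Sale 1, sell 775: 775/1372 × $13,404.50 → $7,571.78
Ending inventory (cost pool remaining) = $5,832.72

Ending inventory = $5,832.72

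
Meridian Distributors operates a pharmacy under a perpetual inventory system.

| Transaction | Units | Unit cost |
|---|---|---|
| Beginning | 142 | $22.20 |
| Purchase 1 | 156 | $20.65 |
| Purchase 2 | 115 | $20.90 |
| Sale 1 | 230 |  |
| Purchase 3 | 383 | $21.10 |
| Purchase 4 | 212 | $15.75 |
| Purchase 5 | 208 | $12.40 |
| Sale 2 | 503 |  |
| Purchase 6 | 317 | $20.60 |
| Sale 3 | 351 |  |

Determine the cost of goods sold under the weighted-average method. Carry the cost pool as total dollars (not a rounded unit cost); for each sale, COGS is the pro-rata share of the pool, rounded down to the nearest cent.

After Beginning: 142 on hand, pool $3,152.40 (≈ $22.2000 each)
After Purchase 1: 298 on hand, pool $6,373.80 (≈ $21.3886 each)
After Purchase 2: 413 on hand, pool $8,777.30 (≈ $21.2525 each)
Sale 1, sell 230: 230/413 × $8,777.30 → $4,888.08
After Purchase 3: 566 on hand, pool $11,970.52 (≈ $21.1493 each)
After Purchase 4: 778 on hand, pool $15,309.52 (≈ $19.6780 each)
After Purchase 5: 986 on hand, pool $17,888.72 (≈ $18.1427 each)
Sale 2, sell 503: 503/986 × $17,888.72 → $9,125.78
After Purchase 6: 800 on hand, pool $15,293.14 (≈ $19.1164 each)
Sale 3, sell 351: 351/800 × $15,293.14 → $6,709.86
Total COGS = $4,888.08 + $9,125.78 + $6,709.86 = $20,723.72
Ending inventory (cost pool remaining) = $8,583.28

COGS = $20,723.72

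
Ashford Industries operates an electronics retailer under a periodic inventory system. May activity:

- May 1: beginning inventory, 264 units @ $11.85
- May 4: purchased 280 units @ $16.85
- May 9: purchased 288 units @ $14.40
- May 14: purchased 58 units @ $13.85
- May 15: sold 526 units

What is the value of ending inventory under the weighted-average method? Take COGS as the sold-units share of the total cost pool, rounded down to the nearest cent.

May 15, sell 526: 526/890 × $12,796.90 → $7,563.11
Ending inventory (cost pool remaining) = $5,233.79

Ending inventory = $5,233.79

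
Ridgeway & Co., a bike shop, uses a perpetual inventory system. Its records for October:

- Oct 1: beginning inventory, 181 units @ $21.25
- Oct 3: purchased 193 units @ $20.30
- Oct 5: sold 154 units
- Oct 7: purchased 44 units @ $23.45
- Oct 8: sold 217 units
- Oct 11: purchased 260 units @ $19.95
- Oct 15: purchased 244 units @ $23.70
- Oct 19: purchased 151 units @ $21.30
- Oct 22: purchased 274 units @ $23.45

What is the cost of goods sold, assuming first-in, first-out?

Oct 5, 154 sold [FIFO — oldest first]: 154 @ $21.25 = $3,272.50
Oct 8, 217 sold [FIFO — oldest first]: 27 @ $21.25 + 190 @ $20.30 = $4,430.75
Total COGS = $3,272.50 + $4,430.75 = $7,703.25
Ending inventory: 3 @ $20.30 + 44 @ $23.45 + 260 @ $19.95 + 244 @ $23.70 + 151 @ $21.30 + 274 @ $23.45 = $21,704.10
Check: goods available $29,407.35 = COGS $7,703.25 + ending $21,704.10

COGS = $7,703.25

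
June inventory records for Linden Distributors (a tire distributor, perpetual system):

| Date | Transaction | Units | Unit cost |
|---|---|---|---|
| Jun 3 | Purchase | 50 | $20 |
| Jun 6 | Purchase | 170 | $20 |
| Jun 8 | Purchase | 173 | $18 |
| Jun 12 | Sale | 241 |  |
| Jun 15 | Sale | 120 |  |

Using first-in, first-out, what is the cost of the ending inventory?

Jun 12, 241 sold [FIFO — oldest first]: 50 @ $20 + 170 @ $20 + 21 @ $18 = $4,778
Jun 15, 120 sold [FIFO — oldest first]: 120 @ $18 = $2,160
Total COGS = $4,778 + $2,160 = $6,938
Ending inventory: 32 @ $18 = $576

Ending inventory = $576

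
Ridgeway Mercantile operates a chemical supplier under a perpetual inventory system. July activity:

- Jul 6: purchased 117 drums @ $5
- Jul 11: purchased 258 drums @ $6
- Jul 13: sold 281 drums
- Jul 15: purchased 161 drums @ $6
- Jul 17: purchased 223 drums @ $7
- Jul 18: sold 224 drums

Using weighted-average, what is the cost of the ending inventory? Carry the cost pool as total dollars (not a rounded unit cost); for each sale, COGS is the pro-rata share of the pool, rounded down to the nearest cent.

Ending inventory = $1,626.92

After Jul 6: 117 on hand, pool $585.00 (≈ $5.0000 each)
After Jul 11: 375 on hand, pool $2,133.00 (≈ $5.6880 each)
Jul 13, sell 281: 281/375 × $2,133.00 → $1,598.32
After Jul 15: 255 on hand, pool $1,500.68 (≈ $5.8850 each)
After Jul 17: 478 on hand, pool $3,061.68 (≈ $6.4052 each)
Jul 18, sell 224: 224/478 × $3,061.68 → $1,434.76
Total COGS = $1,598.32 + $1,434.76 = $3,033.08
Ending inventory (cost pool remaining) = $1,626.92
Check: goods available $4,660.00 = COGS $3,033.08 + ending $1,626.92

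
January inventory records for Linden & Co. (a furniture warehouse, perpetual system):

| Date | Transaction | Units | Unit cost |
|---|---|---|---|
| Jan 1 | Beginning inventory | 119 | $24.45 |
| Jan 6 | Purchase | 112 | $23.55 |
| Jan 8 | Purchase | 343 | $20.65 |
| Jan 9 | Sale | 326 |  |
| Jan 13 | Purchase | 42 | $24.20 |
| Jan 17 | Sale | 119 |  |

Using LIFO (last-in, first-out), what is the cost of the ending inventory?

Jan 9, 326 sold [LIFO — newest first]: 326 @ $20.65 = $6,731.90
Jan 17, 119 sold [LIFO — newest first]: 42 @ $24.20 + 17 @ $20.65 + 60 @ $23.55 = $2,780.45
Total COGS = $6,731.90 + $2,780.45 = $9,512.35
Ending inventory: 119 @ $24.45 + 52 @ $23.55 = $4,134.15

Ending inventory = $4,134.15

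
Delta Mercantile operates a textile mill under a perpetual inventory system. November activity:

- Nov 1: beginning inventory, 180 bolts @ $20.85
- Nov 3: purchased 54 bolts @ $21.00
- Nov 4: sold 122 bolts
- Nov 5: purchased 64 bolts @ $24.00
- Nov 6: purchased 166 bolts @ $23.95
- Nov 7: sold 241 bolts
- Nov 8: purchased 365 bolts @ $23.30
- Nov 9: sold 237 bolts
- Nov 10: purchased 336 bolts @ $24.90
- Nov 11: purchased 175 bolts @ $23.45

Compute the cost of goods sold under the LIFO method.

Nov 4, 122 sold [LIFO — newest first]: 54 @ $21.00 + 68 @ $20.85 = $2,551.80
Nov 7, 241 sold [LIFO — newest first]: 166 @ $23.95 + 64 @ $24.00 + 11 @ $20.85 = $5,741.05
Nov 9, 237 sold [LIFO — newest first]: 237 @ $23.30 = $5,522.10
Total COGS = $2,551.80 + $5,741.05 + $5,522.10 = $13,814.95
Ending inventory: 101 @ $20.85 + 128 @ $23.30 + 336 @ $24.90 + 175 @ $23.45 = $17,558.40
Check: goods available $31,373.35 = COGS $13,814.95 + ending $17,558.40

COGS = $13,814.95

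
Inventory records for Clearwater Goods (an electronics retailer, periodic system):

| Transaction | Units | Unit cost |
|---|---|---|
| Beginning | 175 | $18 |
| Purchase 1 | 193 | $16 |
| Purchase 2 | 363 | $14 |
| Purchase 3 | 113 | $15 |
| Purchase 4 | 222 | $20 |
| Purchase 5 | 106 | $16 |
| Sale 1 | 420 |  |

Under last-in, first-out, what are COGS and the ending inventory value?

COGS = $7,516; ending inventory = $11,635

Sale 1 (420) [LIFO — newest first]: 106 @ $16 + 222 @ $20 + 92 @ $15 = $7,516
Ending inventory: 175 @ $18 + 193 @ $16 + 363 @ $14 + 21 @ $15 = $11,635
Check: goods available $19,151 = COGS $7,516 + ending $11,635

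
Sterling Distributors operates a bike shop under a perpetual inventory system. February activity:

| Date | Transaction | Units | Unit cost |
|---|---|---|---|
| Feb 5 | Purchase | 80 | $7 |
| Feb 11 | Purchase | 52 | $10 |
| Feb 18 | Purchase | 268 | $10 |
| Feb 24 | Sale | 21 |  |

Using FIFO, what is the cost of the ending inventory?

Feb 24, 21 sold [FIFO — oldest first]: 21 @ $7 = $147
Ending inventory: 59 @ $7 + 52 @ $10 + 268 @ $10 = $3,613

Ending inventory = $3,613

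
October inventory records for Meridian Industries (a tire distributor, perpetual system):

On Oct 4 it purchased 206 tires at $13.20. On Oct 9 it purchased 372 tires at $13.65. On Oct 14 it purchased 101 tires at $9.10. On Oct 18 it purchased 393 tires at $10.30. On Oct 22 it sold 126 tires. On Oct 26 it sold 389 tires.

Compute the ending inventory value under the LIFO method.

Ending inventory = $7,510.35

Oct 22, 126 sold [LIFO — newest first]: 126 @ $10.30 = $1,297.80
Oct 26, 389 sold [LIFO — newest first]: 267 @ $10.30 + 101 @ $9.10 + 21 @ $13.65 = $3,955.85
Total COGS = $1,297.80 + $3,955.85 = $5,253.65
Ending inventory: 206 @ $13.20 + 351 @ $13.65 = $7,510.35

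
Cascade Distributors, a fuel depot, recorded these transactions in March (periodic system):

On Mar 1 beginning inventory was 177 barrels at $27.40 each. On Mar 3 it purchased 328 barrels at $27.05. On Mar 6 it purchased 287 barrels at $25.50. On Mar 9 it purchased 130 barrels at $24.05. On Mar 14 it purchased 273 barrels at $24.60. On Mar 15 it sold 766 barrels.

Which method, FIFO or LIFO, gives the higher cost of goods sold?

FIFO

FIFO COGS: 177 @ $27.40 + 328 @ $27.05 + 261 @ $25.50 = $20,377.70
LIFO COGS: 273 @ $24.60 + 130 @ $24.05 + 287 @ $25.50 + 76 @ $27.05 = $19,216.60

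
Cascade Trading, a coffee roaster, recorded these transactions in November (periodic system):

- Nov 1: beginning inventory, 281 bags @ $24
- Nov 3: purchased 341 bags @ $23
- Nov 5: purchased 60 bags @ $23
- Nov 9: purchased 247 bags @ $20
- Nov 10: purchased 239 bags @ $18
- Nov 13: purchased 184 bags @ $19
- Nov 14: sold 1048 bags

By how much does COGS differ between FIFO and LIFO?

$1,617

FIFO COGS: 281 @ $24 + 341 @ $23 + 60 @ $23 + 247 @ $20 + 119 @ $18 = $23,049
LIFO COGS: 184 @ $19 + 239 @ $18 + 247 @ $20 + 60 @ $23 + 318 @ $23 = $21,432
Difference = |$23,049 − $21,432| = $1,617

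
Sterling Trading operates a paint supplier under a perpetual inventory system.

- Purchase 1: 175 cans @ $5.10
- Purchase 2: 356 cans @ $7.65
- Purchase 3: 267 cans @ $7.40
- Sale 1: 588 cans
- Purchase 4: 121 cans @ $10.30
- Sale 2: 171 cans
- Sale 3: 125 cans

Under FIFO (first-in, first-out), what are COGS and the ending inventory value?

COGS = $6,477.50; ending inventory = $360.50

Sale 1 (588) [FIFO — oldest first]: 175 @ $5.10 + 356 @ $7.65 + 57 @ $7.40 = $4,037.70
Sale 2 (171) [FIFO — oldest first]: 171 @ $7.40 = $1,265.40
Sale 3 (125) [FIFO — oldest first]: 39 @ $7.40 + 86 @ $10.30 = $1,174.40
Total COGS = $4,037.70 + $1,265.40 + $1,174.40 = $6,477.50
Ending inventory: 35 @ $10.30 = $360.50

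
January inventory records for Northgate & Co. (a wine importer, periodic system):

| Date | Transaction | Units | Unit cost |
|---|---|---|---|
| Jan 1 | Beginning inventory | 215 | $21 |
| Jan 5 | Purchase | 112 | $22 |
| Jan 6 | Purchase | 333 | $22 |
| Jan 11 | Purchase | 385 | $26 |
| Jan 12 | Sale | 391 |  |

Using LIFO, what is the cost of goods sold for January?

COGS = $10,142

Jan 12, 391 sold [LIFO — newest first]: 385 @ $26 + 6 @ $22 = $10,142
Ending inventory: 215 @ $21 + 112 @ $22 + 327 @ $22 = $14,173
Check: goods available $24,315 = COGS $10,142 + ending $14,173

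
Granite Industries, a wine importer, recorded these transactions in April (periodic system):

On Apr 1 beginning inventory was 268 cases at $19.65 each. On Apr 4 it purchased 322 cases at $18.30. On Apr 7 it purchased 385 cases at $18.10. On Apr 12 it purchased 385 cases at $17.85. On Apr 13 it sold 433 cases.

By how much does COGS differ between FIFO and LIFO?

$544.65

FIFO COGS: 268 @ $19.65 + 165 @ $18.30 = $8,285.70
LIFO COGS: 385 @ $17.85 + 48 @ $18.10 = $7,741.05
Difference = |$8,285.70 − $7,741.05| = $544.65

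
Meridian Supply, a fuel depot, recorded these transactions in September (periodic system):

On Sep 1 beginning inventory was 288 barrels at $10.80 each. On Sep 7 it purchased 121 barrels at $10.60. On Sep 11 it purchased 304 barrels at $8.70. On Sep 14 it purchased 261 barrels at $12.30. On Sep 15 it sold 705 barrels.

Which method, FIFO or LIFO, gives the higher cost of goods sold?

LIFO

FIFO COGS: 288 @ $10.80 + 121 @ $10.60 + 296 @ $8.70 = $6,968.20
LIFO COGS: 261 @ $12.30 + 304 @ $8.70 + 121 @ $10.60 + 19 @ $10.80 = $7,342.90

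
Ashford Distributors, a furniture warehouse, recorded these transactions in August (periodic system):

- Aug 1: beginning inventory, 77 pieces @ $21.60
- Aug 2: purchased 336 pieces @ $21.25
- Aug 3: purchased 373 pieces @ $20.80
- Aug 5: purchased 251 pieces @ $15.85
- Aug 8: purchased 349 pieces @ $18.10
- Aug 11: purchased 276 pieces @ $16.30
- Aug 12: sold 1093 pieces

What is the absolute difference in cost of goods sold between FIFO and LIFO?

FIFO COGS: 77 @ $21.60 + 336 @ $21.25 + 373 @ $20.80 + 251 @ $15.85 + 56 @ $18.10 = $21,553.55
LIFO COGS: 276 @ $16.30 + 349 @ $18.10 + 251 @ $15.85 + 217 @ $20.80 = $19,307.65
Difference = |$21,553.55 − $19,307.65| = $2,245.90

$2,245.90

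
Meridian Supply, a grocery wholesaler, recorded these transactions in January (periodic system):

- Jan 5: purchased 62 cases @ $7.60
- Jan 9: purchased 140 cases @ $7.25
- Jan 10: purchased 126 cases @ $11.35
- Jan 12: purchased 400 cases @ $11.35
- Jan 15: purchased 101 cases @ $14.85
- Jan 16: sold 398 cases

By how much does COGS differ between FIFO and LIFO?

FIFO COGS: 62 @ $7.60 + 140 @ $7.25 + 126 @ $11.35 + 70 @ $11.35 = $3,710.80
LIFO COGS: 101 @ $14.85 + 297 @ $11.35 = $4,870.80
Difference = |$3,710.80 − $4,870.80| = $1,160.00

$1,160.00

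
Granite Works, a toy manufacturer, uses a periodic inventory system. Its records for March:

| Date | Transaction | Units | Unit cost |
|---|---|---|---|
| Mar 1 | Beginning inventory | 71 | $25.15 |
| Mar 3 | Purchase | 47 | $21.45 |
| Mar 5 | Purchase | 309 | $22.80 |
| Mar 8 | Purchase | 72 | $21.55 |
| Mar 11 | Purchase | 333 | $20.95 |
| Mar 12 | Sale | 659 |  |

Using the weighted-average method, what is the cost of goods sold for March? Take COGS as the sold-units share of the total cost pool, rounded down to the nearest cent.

COGS = $14,547.86

Mar 12, sell 659: 659/832 × $18,366.95 → $14,547.86
Ending inventory (cost pool remaining) = $3,819.09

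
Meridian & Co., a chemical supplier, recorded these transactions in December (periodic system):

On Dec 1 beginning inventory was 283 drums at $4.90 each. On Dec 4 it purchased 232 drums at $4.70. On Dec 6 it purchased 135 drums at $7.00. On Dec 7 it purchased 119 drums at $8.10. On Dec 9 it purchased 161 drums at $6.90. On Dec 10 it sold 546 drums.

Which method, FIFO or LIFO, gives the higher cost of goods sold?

FIFO COGS: 283 @ $4.90 + 232 @ $4.70 + 31 @ $7.00 = $2,694.10
LIFO COGS: 161 @ $6.90 + 119 @ $8.10 + 135 @ $7.00 + 131 @ $4.70 = $3,635.50

LIFO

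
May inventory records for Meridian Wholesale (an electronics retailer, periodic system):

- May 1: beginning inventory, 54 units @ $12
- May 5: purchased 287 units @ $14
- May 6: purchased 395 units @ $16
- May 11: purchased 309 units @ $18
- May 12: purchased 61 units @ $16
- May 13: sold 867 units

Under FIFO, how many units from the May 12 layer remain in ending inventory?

61

May 13, 867 sold [FIFO — oldest first]: 54 @ $12 + 287 @ $14 + 395 @ $16 + 131 @ $18 = $13,344
Ending inventory: 178 @ $18 + 61 @ $16 = $4,180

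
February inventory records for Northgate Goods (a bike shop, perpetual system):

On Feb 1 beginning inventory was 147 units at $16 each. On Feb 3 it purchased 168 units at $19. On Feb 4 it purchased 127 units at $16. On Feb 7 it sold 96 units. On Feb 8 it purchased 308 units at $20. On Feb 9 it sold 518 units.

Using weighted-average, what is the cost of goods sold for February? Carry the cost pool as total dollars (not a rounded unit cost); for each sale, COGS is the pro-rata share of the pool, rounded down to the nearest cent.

After Feb 1: 147 on hand, pool $2,352.00 (≈ $16.0000 each)
After Feb 3: 315 on hand, pool $5,544.00 (≈ $17.6000 each)
After Feb 4: 442 on hand, pool $7,576.00 (≈ $17.1403 each)
Feb 7, sell 96: 96/442 × $7,576.00 → $1,645.46
After Feb 8: 654 on hand, pool $12,090.54 (≈ $18.4871 each)
Feb 9, sell 518: 518/654 × $12,090.54 → $9,576.29
Total COGS = $1,645.46 + $9,576.29 = $11,221.75
Ending inventory (cost pool remaining) = $2,514.25
Check: goods available $13,736.00 = COGS $11,221.75 + ending $2,514.25

COGS = $11,221.75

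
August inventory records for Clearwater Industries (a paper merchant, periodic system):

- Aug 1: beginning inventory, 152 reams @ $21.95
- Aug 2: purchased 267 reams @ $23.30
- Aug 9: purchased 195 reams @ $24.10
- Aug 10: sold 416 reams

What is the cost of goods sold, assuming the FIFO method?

Aug 10, 416 sold [FIFO — oldest first]: 152 @ $21.95 + 264 @ $23.30 = $9,487.60
Ending inventory: 3 @ $23.30 + 195 @ $24.10 = $4,769.40

COGS = $9,487.60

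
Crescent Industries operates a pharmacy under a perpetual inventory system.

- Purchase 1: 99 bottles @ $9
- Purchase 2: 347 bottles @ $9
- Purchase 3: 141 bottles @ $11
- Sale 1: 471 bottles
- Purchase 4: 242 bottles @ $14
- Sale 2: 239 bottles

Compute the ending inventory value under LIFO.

Sale 1 (471) [LIFO — newest first]: 141 @ $11 + 330 @ $9 = $4,521
Sale 2 (239) [LIFO — newest first]: 239 @ $14 = $3,346
Total COGS = $4,521 + $3,346 = $7,867
Ending inventory: 99 @ $9 + 17 @ $9 + 3 @ $14 = $1,086
Check: goods available $8,953 = COGS $7,867 + ending $1,086

Ending inventory = $1,086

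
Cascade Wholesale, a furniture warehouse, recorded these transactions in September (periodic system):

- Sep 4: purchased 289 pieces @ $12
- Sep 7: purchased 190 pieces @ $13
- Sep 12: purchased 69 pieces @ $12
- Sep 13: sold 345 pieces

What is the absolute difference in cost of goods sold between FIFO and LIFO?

$134

FIFO COGS: 289 @ $12 + 56 @ $13 = $4,196
LIFO COGS: 69 @ $12 + 190 @ $13 + 86 @ $12 = $4,330
Difference = |$4,196 − $4,330| = $134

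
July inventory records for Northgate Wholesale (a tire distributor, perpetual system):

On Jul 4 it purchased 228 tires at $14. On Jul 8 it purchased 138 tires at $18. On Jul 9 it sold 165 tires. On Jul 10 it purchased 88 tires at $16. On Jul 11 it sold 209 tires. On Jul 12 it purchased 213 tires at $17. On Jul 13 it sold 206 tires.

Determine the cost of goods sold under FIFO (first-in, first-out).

COGS = $9,226

Jul 9, 165 sold [FIFO — oldest first]: 165 @ $14 = $2,310
Jul 11, 209 sold [FIFO — oldest first]: 63 @ $14 + 138 @ $18 + 8 @ $16 = $3,494
Jul 13, 206 sold [FIFO — oldest first]: 80 @ $16 + 126 @ $17 = $3,422
Total COGS = $2,310 + $3,494 + $3,422 = $9,226
Ending inventory: 87 @ $17 = $1,479
Check: goods available $10,705 = COGS $9,226 + ending $1,479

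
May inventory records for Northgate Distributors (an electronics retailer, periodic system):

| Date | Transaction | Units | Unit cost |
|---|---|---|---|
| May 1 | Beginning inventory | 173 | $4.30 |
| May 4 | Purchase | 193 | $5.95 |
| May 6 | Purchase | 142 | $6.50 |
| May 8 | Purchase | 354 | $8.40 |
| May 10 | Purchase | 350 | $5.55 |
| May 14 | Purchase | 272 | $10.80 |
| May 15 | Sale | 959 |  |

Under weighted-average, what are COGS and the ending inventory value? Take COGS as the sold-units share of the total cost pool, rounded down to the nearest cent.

COGS = $6,894.55; ending inventory = $3,774.40

May 15, sell 959: 959/1484 × $10,668.95 → $6,894.55
Ending inventory (cost pool remaining) = $3,774.40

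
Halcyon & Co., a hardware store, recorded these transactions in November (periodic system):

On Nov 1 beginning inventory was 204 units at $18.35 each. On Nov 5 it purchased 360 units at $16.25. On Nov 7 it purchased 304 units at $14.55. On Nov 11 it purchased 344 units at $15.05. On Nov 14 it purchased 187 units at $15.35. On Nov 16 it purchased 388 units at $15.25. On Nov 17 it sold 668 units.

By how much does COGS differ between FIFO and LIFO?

FIFO COGS: 204 @ $18.35 + 360 @ $16.25 + 104 @ $14.55 = $11,106.60
LIFO COGS: 388 @ $15.25 + 187 @ $15.35 + 93 @ $15.05 = $10,187.10
Difference = |$11,106.60 − $10,187.10| = $919.50

$919.50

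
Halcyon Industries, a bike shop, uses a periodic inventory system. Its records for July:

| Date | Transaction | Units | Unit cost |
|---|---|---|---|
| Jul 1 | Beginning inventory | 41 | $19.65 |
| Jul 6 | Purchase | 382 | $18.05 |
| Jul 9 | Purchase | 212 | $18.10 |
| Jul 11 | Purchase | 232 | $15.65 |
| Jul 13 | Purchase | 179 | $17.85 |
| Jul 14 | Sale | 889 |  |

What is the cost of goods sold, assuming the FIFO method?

Jul 14, 889 sold [FIFO — oldest first]: 41 @ $19.65 + 382 @ $18.05 + 212 @ $18.10 + 232 @ $15.65 + 22 @ $17.85 = $15,561.45
Ending inventory: 157 @ $17.85 = $2,802.45

COGS = $15,561.45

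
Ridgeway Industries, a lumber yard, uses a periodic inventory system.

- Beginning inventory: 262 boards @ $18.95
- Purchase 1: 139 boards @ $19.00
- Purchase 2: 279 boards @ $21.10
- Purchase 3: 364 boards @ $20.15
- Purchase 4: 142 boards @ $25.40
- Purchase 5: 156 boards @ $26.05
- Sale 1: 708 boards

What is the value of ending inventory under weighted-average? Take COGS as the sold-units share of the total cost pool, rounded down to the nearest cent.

Sale 1, sell 708: 708/1342 × $28,498.00 → $15,034.71
Ending inventory (cost pool remaining) = $13,463.29

Ending inventory = $13,463.29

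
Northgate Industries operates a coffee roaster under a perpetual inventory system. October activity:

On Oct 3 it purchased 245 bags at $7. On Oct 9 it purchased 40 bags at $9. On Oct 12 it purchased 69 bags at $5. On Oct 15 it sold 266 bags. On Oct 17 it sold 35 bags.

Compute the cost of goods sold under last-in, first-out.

Oct 15, 266 sold [LIFO — newest first]: 69 @ $5 + 40 @ $9 + 157 @ $7 = $1,804
Oct 17, 35 sold [LIFO — newest first]: 35 @ $7 = $245
Total COGS = $1,804 + $245 = $2,049
Ending inventory: 53 @ $7 = $371

COGS = $2,049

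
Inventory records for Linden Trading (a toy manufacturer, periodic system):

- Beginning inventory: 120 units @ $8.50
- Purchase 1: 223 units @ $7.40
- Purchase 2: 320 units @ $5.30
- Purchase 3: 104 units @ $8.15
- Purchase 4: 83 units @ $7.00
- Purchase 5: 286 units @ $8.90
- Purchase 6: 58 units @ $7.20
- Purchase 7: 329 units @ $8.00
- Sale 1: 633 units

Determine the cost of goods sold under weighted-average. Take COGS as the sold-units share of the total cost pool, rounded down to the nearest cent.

Sale 1, sell 633: 633/1523 × $11,389.80 → $4,733.90
Ending inventory (cost pool remaining) = $6,655.90
Check: goods available $11,389.80 = COGS $4,733.90 + ending $6,655.90

COGS = $4,733.90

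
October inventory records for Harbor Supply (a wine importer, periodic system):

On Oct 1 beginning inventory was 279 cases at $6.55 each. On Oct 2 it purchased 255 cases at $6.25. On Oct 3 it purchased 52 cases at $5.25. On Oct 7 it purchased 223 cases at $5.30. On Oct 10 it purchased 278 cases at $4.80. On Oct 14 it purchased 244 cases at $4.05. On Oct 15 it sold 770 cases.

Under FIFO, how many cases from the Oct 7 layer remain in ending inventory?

39

Oct 15, 770 sold [FIFO — oldest first]: 279 @ $6.55 + 255 @ $6.25 + 52 @ $5.25 + 184 @ $5.30 = $4,669.40
Ending inventory: 39 @ $5.30 + 278 @ $4.80 + 244 @ $4.05 = $2,529.30
Check: goods available $7,198.70 = COGS $4,669.40 + ending $2,529.30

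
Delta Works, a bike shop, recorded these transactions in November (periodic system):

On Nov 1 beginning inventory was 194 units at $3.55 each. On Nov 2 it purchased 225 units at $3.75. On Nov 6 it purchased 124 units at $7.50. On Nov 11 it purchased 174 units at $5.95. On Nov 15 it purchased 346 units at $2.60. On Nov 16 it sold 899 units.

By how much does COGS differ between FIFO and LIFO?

$155.80

FIFO COGS: 194 @ $3.55 + 225 @ $3.75 + 124 @ $7.50 + 174 @ $5.95 + 182 @ $2.60 = $3,970.95
LIFO COGS: 346 @ $2.60 + 174 @ $5.95 + 124 @ $7.50 + 225 @ $3.75 + 30 @ $3.55 = $3,815.15
Difference = |$3,970.95 − $3,815.15| = $155.80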